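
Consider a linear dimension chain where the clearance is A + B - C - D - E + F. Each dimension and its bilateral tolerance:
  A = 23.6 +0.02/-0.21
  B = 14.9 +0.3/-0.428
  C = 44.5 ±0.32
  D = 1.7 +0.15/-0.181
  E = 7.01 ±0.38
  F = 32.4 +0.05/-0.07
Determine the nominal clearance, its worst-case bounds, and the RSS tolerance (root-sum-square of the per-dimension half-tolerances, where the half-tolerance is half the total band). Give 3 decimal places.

nominal=17.690 wc=[16.132,18.941] rss=0.651

Stack each dimension's contribution:
  +A: nom +23.600 → Σnom=23.600; wc +0.020/-0.210 → slack +0.020/-0.210; half-tol=0.115, Σhalf²=0.013225
  +B: nom +14.900 → Σnom=38.500; wc +0.300/-0.428 → slack +0.320/-0.638; half-tol=0.364, Σhalf²=0.145721
  -C: nom -44.500 → Σnom=-6.000; wc +0.320/-0.320 → slack +0.640/-0.958; half-tol=0.320, Σhalf²=0.248121
  -D: nom -1.700 → Σnom=-7.700; wc +0.181/-0.150 → slack +0.821/-1.108; half-tol=0.165, Σhalf²=0.275511
  -E: nom -7.010 → Σnom=-14.710; wc +0.380/-0.380 → slack +1.201/-1.488; half-tol=0.380, Σhalf²=0.419911
  +F: nom +32.400 → Σnom=17.690; wc +0.050/-0.070 → slack +1.251/-1.558; half-tol=0.060, Σhalf²=0.423511
Nominal = 17.690. Worst-case = [17.690 - 1.558, 17.690 + 1.251] = [16.132, 18.941]. RSS = √0.423511 = 0.651.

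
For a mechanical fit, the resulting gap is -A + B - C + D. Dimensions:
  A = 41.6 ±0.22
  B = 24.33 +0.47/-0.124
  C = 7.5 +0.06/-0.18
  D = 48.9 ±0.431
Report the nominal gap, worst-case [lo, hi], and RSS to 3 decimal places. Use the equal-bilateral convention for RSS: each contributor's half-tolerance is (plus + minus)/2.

nominal=24.130 wc=[23.295,25.431] rss=0.580

Stack each dimension's contribution:
  -A: nom -41.600 → Σnom=-41.600; wc +0.220/-0.220 → slack +0.220/-0.220; half-tol=0.220, Σhalf²=0.048400
  +B: nom +24.330 → Σnom=-17.270; wc +0.470/-0.124 → slack +0.690/-0.344; half-tol=0.297, Σhalf²=0.136609
  -C: nom -7.500 → Σnom=-24.770; wc +0.180/-0.060 → slack +0.870/-0.404; half-tol=0.120, Σhalf²=0.151009
  +D: nom +48.900 → Σnom=24.130; wc +0.431/-0.431 → slack +1.301/-0.835; half-tol=0.431, Σhalf²=0.336770
Nominal = 24.130. Worst-case = [24.130 - 0.835, 24.130 + 1.301] = [23.295, 25.431]. RSS = √0.336770 = 0.580.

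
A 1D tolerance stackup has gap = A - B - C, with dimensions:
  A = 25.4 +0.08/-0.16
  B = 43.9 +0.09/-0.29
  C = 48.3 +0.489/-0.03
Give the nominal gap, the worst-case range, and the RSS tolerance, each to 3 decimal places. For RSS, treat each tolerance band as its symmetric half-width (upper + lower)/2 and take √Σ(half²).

nominal=-66.800 wc=[-67.539,-66.400] rss=0.343

Stack each dimension's contribution:
  +A: nom +25.400 → Σnom=25.400; wc +0.080/-0.160 → slack +0.080/-0.160; half-tol=0.120, Σhalf²=0.014400
  -B: nom -43.900 → Σnom=-18.500; wc +0.290/-0.090 → slack +0.370/-0.250; half-tol=0.190, Σhalf²=0.050500
  -C: nom -48.300 → Σnom=-66.800; wc +0.030/-0.489 → slack +0.400/-0.739; half-tol=0.260, Σhalf²=0.117840
Nominal = -66.800. Worst-case = [-66.800 - 0.739, -66.800 + 0.400] = [-67.539, -66.400]. RSS = √0.117840 = 0.343.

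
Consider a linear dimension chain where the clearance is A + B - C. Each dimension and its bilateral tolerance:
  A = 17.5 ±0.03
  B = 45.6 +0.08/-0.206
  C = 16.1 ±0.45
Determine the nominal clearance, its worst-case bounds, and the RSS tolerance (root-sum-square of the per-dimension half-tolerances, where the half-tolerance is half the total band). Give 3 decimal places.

nominal=47.000 wc=[46.314,47.560] rss=0.473

Stack each dimension's contribution:
  +A: nom +17.500 → Σnom=17.500; wc +0.030/-0.030 → slack +0.030/-0.030; half-tol=0.030, Σhalf²=0.000900
  +B: nom +45.600 → Σnom=63.100; wc +0.080/-0.206 → slack +0.110/-0.236; half-tol=0.143, Σhalf²=0.021349
  -C: nom -16.100 → Σnom=47.000; wc +0.450/-0.450 → slack +0.560/-0.686; half-tol=0.450, Σhalf²=0.223849
Nominal = 47.000. Worst-case = [47.000 - 0.686, 47.000 + 0.560] = [46.314, 47.560]. RSS = √0.223849 = 0.473.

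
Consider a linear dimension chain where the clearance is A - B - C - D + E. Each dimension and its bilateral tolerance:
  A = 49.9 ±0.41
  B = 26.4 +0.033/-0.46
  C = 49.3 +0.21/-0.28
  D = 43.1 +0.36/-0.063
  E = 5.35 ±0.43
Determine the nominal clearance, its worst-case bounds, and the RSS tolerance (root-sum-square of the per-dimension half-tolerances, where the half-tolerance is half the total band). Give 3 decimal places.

nominal=-63.550 wc=[-64.993,-61.907] rss=0.720

Stack each dimension's contribution:
  +A: nom +49.900 → Σnom=49.900; wc +0.410/-0.410 → slack +0.410/-0.410; half-tol=0.410, Σhalf²=0.168100
  -B: nom -26.400 → Σnom=23.500; wc +0.460/-0.033 → slack +0.870/-0.443; half-tol=0.246, Σhalf²=0.228862
  -C: nom -49.300 → Σnom=-25.800; wc +0.280/-0.210 → slack +1.150/-0.653; half-tol=0.245, Σhalf²=0.288887
  -D: nom -43.100 → Σnom=-68.900; wc +0.063/-0.360 → slack +1.213/-1.013; half-tol=0.211, Σhalf²=0.333619
  +E: nom +5.350 → Σnom=-63.550; wc +0.430/-0.430 → slack +1.643/-1.443; half-tol=0.430, Σhalf²=0.518519
Nominal = -63.550. Worst-case = [-63.550 - 1.443, -63.550 + 1.643] = [-64.993, -61.907]. RSS = √0.518519 = 0.720.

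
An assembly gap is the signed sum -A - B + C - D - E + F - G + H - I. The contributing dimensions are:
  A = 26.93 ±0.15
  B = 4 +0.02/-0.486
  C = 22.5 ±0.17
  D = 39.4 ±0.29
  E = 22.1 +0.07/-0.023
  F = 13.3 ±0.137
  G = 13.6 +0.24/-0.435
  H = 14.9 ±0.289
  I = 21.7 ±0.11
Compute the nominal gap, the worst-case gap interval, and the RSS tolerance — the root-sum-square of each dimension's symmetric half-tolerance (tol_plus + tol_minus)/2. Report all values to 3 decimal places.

nominal=-77.030 wc=[-78.506,-74.940] rss=0.656

Stack each dimension's contribution:
  -A: nom -26.930 → Σnom=-26.930; wc +0.150/-0.150 → slack +0.150/-0.150; half-tol=0.150, Σhalf²=0.022500
  -B: nom -4.000 → Σnom=-30.930; wc +0.486/-0.020 → slack +0.636/-0.170; half-tol=0.253, Σhalf²=0.086509
  +C: nom +22.500 → Σnom=-8.430; wc +0.170/-0.170 → slack +0.806/-0.340; half-tol=0.170, Σhalf²=0.115409
  -D: nom -39.400 → Σnom=-47.830; wc +0.290/-0.290 → slack +1.096/-0.630; half-tol=0.290, Σhalf²=0.199509
  -E: nom -22.100 → Σnom=-69.930; wc +0.023/-0.070 → slack +1.119/-0.700; half-tol=0.046, Σhalf²=0.201671
  +F: nom +13.300 → Σnom=-56.630; wc +0.137/-0.137 → slack +1.256/-0.837; half-tol=0.137, Σhalf²=0.220440
  -G: nom -13.600 → Σnom=-70.230; wc +0.435/-0.240 → slack +1.691/-1.077; half-tol=0.338, Σhalf²=0.334346
  +H: nom +14.900 → Σnom=-55.330; wc +0.289/-0.289 → slack +1.980/-1.366; half-tol=0.289, Σhalf²=0.417867
  -I: nom -21.700 → Σnom=-77.030; wc +0.110/-0.110 → slack +2.090/-1.476; half-tol=0.110, Σhalf²=0.429967
Nominal = -77.030. Worst-case = [-77.030 - 1.476, -77.030 + 2.090] = [-78.506, -74.940]. RSS = √0.429967 = 0.656.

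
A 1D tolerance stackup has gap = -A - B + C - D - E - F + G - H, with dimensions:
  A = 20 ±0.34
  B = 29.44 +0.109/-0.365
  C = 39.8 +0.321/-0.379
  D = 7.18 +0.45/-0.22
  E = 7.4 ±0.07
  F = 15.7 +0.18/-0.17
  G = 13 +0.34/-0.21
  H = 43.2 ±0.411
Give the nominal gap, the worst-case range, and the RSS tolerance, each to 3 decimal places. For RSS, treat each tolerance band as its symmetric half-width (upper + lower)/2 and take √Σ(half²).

nominal=-70.120 wc=[-72.269,-67.883] rss=0.829

Stack each dimension's contribution:
  -A: nom -20.000 → Σnom=-20.000; wc +0.340/-0.340 → slack +0.340/-0.340; half-tol=0.340, Σhalf²=0.115600
  -B: nom -29.440 → Σnom=-49.440; wc +0.365/-0.109 → slack +0.705/-0.449; half-tol=0.237, Σhalf²=0.171769
  +C: nom +39.800 → Σnom=-9.640; wc +0.321/-0.379 → slack +1.026/-0.828; half-tol=0.350, Σhalf²=0.294269
  -D: nom -7.180 → Σnom=-16.820; wc +0.220/-0.450 → slack +1.246/-1.278; half-tol=0.335, Σhalf²=0.406494
  -E: nom -7.400 → Σnom=-24.220; wc +0.070/-0.070 → slack +1.316/-1.348; half-tol=0.070, Σhalf²=0.411394
  -F: nom -15.700 → Σnom=-39.920; wc +0.170/-0.180 → slack +1.486/-1.528; half-tol=0.175, Σhalf²=0.442019
  +G: nom +13.000 → Σnom=-26.920; wc +0.340/-0.210 → slack +1.826/-1.738; half-tol=0.275, Σhalf²=0.517644
  -H: nom -43.200 → Σnom=-70.120; wc +0.411/-0.411 → slack +2.237/-2.149; half-tol=0.411, Σhalf²=0.686565
Nominal = -70.120. Worst-case = [-70.120 - 2.149, -70.120 + 2.237] = [-72.269, -67.883]. RSS = √0.686565 = 0.829.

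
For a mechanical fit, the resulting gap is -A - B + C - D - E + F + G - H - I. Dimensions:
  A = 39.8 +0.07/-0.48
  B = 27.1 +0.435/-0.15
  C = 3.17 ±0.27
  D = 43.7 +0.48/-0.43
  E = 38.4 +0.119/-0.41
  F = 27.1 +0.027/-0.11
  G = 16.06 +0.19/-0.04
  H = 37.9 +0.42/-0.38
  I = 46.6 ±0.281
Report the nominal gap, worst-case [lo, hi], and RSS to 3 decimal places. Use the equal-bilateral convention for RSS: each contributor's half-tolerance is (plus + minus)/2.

nominal=-187.170 wc=[-189.395,-184.552] rss=0.876

Stack each dimension's contribution:
  -A: nom -39.800 → Σnom=-39.800; wc +0.480/-0.070 → slack +0.480/-0.070; half-tol=0.275, Σhalf²=0.075625
  -B: nom -27.100 → Σnom=-66.900; wc +0.150/-0.435 → slack +0.630/-0.505; half-tol=0.292, Σhalf²=0.161181
  +C: nom +3.170 → Σnom=-63.730; wc +0.270/-0.270 → slack +0.900/-0.775; half-tol=0.270, Σhalf²=0.234081
  -D: nom -43.700 → Σnom=-107.430; wc +0.430/-0.480 → slack +1.330/-1.255; half-tol=0.455, Σhalf²=0.441106
  -E: nom -38.400 → Σnom=-145.830; wc +0.410/-0.119 → slack +1.740/-1.374; half-tol=0.264, Σhalf²=0.511066
  +F: nom +27.100 → Σnom=-118.730; wc +0.027/-0.110 → slack +1.767/-1.484; half-tol=0.069, Σhalf²=0.515759
  +G: nom +16.060 → Σnom=-102.670; wc +0.190/-0.040 → slack +1.957/-1.524; half-tol=0.115, Σhalf²=0.528984
  -H: nom -37.900 → Σnom=-140.570; wc +0.380/-0.420 → slack +2.337/-1.944; half-tol=0.400, Σhalf²=0.688984
  -I: nom -46.600 → Σnom=-187.170; wc +0.281/-0.281 → slack +2.618/-2.225; half-tol=0.281, Σhalf²=0.767945
Nominal = -187.170. Worst-case = [-187.170 - 2.225, -187.170 + 2.618] = [-189.395, -184.552]. RSS = √0.767945 = 0.876.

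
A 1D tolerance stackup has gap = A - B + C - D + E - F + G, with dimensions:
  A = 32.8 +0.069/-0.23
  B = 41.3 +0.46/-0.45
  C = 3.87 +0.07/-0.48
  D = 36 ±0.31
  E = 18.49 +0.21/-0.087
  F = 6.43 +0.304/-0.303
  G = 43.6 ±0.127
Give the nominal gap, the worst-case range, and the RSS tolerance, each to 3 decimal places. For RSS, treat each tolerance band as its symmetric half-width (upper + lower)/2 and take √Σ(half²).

Stack each dimension's contribution:
  +A: nom +32.800 → Σnom=32.800; wc +0.069/-0.230 → slack +0.069/-0.230; half-tol=0.150, Σhalf²=0.022350
  -B: nom -41.300 → Σnom=-8.500; wc +0.450/-0.460 → slack +0.519/-0.690; half-tol=0.455, Σhalf²=0.229375
  +C: nom +3.870 → Σnom=-4.630; wc +0.070/-0.480 → slack +0.589/-1.170; half-tol=0.275, Σhalf²=0.305000
  -D: nom -36.000 → Σnom=-40.630; wc +0.310/-0.310 → slack +0.899/-1.480; half-tol=0.310, Σhalf²=0.401100
  +E: nom +18.490 → Σnom=-22.140; wc +0.210/-0.087 → slack +1.109/-1.567; half-tol=0.148, Σhalf²=0.423153
  -F: nom -6.430 → Σnom=-28.570; wc +0.303/-0.304 → slack +1.412/-1.871; half-tol=0.303, Σhalf²=0.515265
  +G: nom +43.600 → Σnom=15.030; wc +0.127/-0.127 → slack +1.539/-1.998; half-tol=0.127, Σhalf²=0.531394
Nominal = 15.030. Worst-case = [15.030 - 1.998, 15.030 + 1.539] = [13.032, 16.569]. RSS = √0.531394 = 0.729.

nominal=15.030 wc=[13.032,16.569] rss=0.729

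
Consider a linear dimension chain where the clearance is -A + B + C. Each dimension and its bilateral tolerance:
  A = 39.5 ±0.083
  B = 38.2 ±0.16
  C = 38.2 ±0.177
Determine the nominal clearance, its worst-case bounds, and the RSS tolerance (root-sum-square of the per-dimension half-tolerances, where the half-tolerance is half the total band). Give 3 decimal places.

nominal=36.900 wc=[36.480,37.320] rss=0.253

Stack each dimension's contribution:
  -A: nom -39.500 → Σnom=-39.500; wc +0.083/-0.083 → slack +0.083/-0.083; half-tol=0.083, Σhalf²=0.006889
  +B: nom +38.200 → Σnom=-1.300; wc +0.160/-0.160 → slack +0.243/-0.243; half-tol=0.160, Σhalf²=0.032489
  +C: nom +38.200 → Σnom=36.900; wc +0.177/-0.177 → slack +0.420/-0.420; half-tol=0.177, Σhalf²=0.063818
Nominal = 36.900. Worst-case = [36.900 - 0.420, 36.900 + 0.420] = [36.480, 37.320]. RSS = √0.063818 = 0.253.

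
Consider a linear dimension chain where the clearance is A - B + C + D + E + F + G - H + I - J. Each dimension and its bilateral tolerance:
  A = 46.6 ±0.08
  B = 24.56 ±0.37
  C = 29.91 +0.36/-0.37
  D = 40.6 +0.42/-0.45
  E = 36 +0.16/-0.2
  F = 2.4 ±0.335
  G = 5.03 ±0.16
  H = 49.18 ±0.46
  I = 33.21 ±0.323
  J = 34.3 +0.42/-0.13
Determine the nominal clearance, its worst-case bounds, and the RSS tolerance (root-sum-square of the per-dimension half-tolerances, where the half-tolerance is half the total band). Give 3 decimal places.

Stack each dimension's contribution:
  +A: nom +46.600 → Σnom=46.600; wc +0.080/-0.080 → slack +0.080/-0.080; half-tol=0.080, Σhalf²=0.006400
  -B: nom -24.560 → Σnom=22.040; wc +0.370/-0.370 → slack +0.450/-0.450; half-tol=0.370, Σhalf²=0.143300
  +C: nom +29.910 → Σnom=51.950; wc +0.360/-0.370 → slack +0.810/-0.820; half-tol=0.365, Σhalf²=0.276525
  +D: nom +40.600 → Σnom=92.550; wc +0.420/-0.450 → slack +1.230/-1.270; half-tol=0.435, Σhalf²=0.465750
  +E: nom +36.000 → Σnom=128.550; wc +0.160/-0.200 → slack +1.390/-1.470; half-tol=0.180, Σhalf²=0.498150
  +F: nom +2.400 → Σnom=130.950; wc +0.335/-0.335 → slack +1.725/-1.805; half-tol=0.335, Σhalf²=0.610375
  +G: nom +5.030 → Σnom=135.980; wc +0.160/-0.160 → slack +1.885/-1.965; half-tol=0.160, Σhalf²=0.635975
  -H: nom -49.180 → Σnom=86.800; wc +0.460/-0.460 → slack +2.345/-2.425; half-tol=0.460, Σhalf²=0.847575
  +I: nom +33.210 → Σnom=120.010; wc +0.323/-0.323 → slack +2.668/-2.748; half-tol=0.323, Σhalf²=0.951904
  -J: nom -34.300 → Σnom=85.710; wc +0.130/-0.420 → slack +2.798/-3.168; half-tol=0.275, Σhalf²=1.027529
Nominal = 85.710. Worst-case = [85.710 - 3.168, 85.710 + 2.798] = [82.542, 88.508]. RSS = √1.027529 = 1.014.

nominal=85.710 wc=[82.542,88.508] rss=1.014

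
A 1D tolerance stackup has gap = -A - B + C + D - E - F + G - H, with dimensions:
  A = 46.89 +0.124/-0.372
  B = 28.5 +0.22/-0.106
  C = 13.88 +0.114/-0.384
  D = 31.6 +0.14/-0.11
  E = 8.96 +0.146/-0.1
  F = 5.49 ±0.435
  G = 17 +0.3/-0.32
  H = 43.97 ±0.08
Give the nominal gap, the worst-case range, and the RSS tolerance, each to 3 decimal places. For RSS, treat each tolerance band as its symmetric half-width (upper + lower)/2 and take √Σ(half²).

nominal=-71.330 wc=[-73.149,-69.683] rss=0.687

Stack each dimension's contribution:
  -A: nom -46.890 → Σnom=-46.890; wc +0.372/-0.124 → slack +0.372/-0.124; half-tol=0.248, Σhalf²=0.061504
  -B: nom -28.500 → Σnom=-75.390; wc +0.106/-0.220 → slack +0.478/-0.344; half-tol=0.163, Σhalf²=0.088073
  +C: nom +13.880 → Σnom=-61.510; wc +0.114/-0.384 → slack +0.592/-0.728; half-tol=0.249, Σhalf²=0.150074
  +D: nom +31.600 → Σnom=-29.910; wc +0.140/-0.110 → slack +0.732/-0.838; half-tol=0.125, Σhalf²=0.165699
  -E: nom -8.960 → Σnom=-38.870; wc +0.100/-0.146 → slack +0.832/-0.984; half-tol=0.123, Σhalf²=0.180828
  -F: nom -5.490 → Σnom=-44.360; wc +0.435/-0.435 → slack +1.267/-1.419; half-tol=0.435, Σhalf²=0.370053
  +G: nom +17.000 → Σnom=-27.360; wc +0.300/-0.320 → slack +1.567/-1.739; half-tol=0.310, Σhalf²=0.466153
  -H: nom -43.970 → Σnom=-71.330; wc +0.080/-0.080 → slack +1.647/-1.819; half-tol=0.080, Σhalf²=0.472553
Nominal = -71.330. Worst-case = [-71.330 - 1.819, -71.330 + 1.647] = [-73.149, -69.683]. RSS = √0.472553 = 0.687.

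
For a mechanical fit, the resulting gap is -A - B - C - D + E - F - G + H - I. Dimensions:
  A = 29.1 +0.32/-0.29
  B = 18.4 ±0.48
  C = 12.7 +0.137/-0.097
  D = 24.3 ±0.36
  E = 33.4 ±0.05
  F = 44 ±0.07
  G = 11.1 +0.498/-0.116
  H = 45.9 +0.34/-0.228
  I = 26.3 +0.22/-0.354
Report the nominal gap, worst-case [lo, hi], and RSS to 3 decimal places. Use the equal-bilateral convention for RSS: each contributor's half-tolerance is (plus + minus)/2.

Stack each dimension's contribution:
  -A: nom -29.100 → Σnom=-29.100; wc +0.290/-0.320 → slack +0.290/-0.320; half-tol=0.305, Σhalf²=0.093025
  -B: nom -18.400 → Σnom=-47.500; wc +0.480/-0.480 → slack +0.770/-0.800; half-tol=0.480, Σhalf²=0.323425
  -C: nom -12.700 → Σnom=-60.200; wc +0.097/-0.137 → slack +0.867/-0.937; half-tol=0.117, Σhalf²=0.337114
  -D: nom -24.300 → Σnom=-84.500; wc +0.360/-0.360 → slack +1.227/-1.297; half-tol=0.360, Σhalf²=0.466714
  +E: nom +33.400 → Σnom=-51.100; wc +0.050/-0.050 → slack +1.277/-1.347; half-tol=0.050, Σhalf²=0.469214
  -F: nom -44.000 → Σnom=-95.100; wc +0.070/-0.070 → slack +1.347/-1.417; half-tol=0.070, Σhalf²=0.474114
  -G: nom -11.100 → Σnom=-106.200; wc +0.116/-0.498 → slack +1.463/-1.915; half-tol=0.307, Σhalf²=0.568363
  +H: nom +45.900 → Σnom=-60.300; wc +0.340/-0.228 → slack +1.803/-2.143; half-tol=0.284, Σhalf²=0.649019
  -I: nom -26.300 → Σnom=-86.600; wc +0.354/-0.220 → slack +2.157/-2.363; half-tol=0.287, Σhalf²=0.731388
Nominal = -86.600. Worst-case = [-86.600 - 2.363, -86.600 + 2.157] = [-88.963, -84.443]. RSS = √0.731388 = 0.855.

nominal=-86.600 wc=[-88.963,-84.443] rss=0.855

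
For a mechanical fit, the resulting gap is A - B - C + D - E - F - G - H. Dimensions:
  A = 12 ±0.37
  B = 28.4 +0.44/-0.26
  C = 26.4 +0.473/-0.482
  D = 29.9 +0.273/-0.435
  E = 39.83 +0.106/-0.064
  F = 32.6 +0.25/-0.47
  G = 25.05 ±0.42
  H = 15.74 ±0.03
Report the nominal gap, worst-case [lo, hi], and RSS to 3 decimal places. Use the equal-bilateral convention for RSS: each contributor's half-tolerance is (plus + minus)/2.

nominal=-126.120 wc=[-128.644,-123.751] rss=0.963

Stack each dimension's contribution:
  +A: nom +12.000 → Σnom=12.000; wc +0.370/-0.370 → slack +0.370/-0.370; half-tol=0.370, Σhalf²=0.136900
  -B: nom -28.400 → Σnom=-16.400; wc +0.260/-0.440 → slack +0.630/-0.810; half-tol=0.350, Σhalf²=0.259400
  -C: nom -26.400 → Σnom=-42.800; wc +0.482/-0.473 → slack +1.112/-1.283; half-tol=0.477, Σhalf²=0.487406
  +D: nom +29.900 → Σnom=-12.900; wc +0.273/-0.435 → slack +1.385/-1.718; half-tol=0.354, Σhalf²=0.612722
  -E: nom -39.830 → Σnom=-52.730; wc +0.064/-0.106 → slack +1.449/-1.824; half-tol=0.085, Σhalf²=0.619947
  -F: nom -32.600 → Σnom=-85.330; wc +0.470/-0.250 → slack +1.919/-2.074; half-tol=0.360, Σhalf²=0.749547
  -G: nom -25.050 → Σnom=-110.380; wc +0.420/-0.420 → slack +2.339/-2.494; half-tol=0.420, Σhalf²=0.925947
  -H: nom -15.740 → Σnom=-126.120; wc +0.030/-0.030 → slack +2.369/-2.524; half-tol=0.030, Σhalf²=0.926847
Nominal = -126.120. Worst-case = [-126.120 - 2.524, -126.120 + 2.369] = [-128.644, -123.751]. RSS = √0.926847 = 0.963.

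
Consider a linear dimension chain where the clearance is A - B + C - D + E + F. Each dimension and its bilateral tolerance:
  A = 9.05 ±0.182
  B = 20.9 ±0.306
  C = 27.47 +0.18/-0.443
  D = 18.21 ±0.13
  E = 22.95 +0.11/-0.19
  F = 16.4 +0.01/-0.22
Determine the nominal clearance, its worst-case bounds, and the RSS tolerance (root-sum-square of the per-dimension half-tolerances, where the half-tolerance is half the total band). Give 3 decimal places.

nominal=36.760 wc=[35.289,37.678] rss=0.526

Stack each dimension's contribution:
  +A: nom +9.050 → Σnom=9.050; wc +0.182/-0.182 → slack +0.182/-0.182; half-tol=0.182, Σhalf²=0.033124
  -B: nom -20.900 → Σnom=-11.850; wc +0.306/-0.306 → slack +0.488/-0.488; half-tol=0.306, Σhalf²=0.126760
  +C: nom +27.470 → Σnom=15.620; wc +0.180/-0.443 → slack +0.668/-0.931; half-tol=0.311, Σhalf²=0.223792
  -D: nom -18.210 → Σnom=-2.590; wc +0.130/-0.130 → slack +0.798/-1.061; half-tol=0.130, Σhalf²=0.240692
  +E: nom +22.950 → Σnom=20.360; wc +0.110/-0.190 → slack +0.908/-1.251; half-tol=0.150, Σhalf²=0.263192
  +F: nom +16.400 → Σnom=36.760; wc +0.010/-0.220 → slack +0.918/-1.471; half-tol=0.115, Σhalf²=0.276417
Nominal = 36.760. Worst-case = [36.760 - 1.471, 36.760 + 0.918] = [35.289, 37.678]. RSS = √0.276417 = 0.526.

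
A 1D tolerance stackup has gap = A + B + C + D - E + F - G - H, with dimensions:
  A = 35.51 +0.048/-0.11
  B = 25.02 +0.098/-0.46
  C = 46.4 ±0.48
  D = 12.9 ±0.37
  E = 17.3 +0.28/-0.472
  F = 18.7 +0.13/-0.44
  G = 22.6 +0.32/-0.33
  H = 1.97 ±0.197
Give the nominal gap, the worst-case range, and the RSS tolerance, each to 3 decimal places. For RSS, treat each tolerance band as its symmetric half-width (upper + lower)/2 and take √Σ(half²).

nominal=96.660 wc=[94.003,98.785] rss=0.905

Stack each dimension's contribution:
  +A: nom +35.510 → Σnom=35.510; wc +0.048/-0.110 → slack +0.048/-0.110; half-tol=0.079, Σhalf²=0.006241
  +B: nom +25.020 → Σnom=60.530; wc +0.098/-0.460 → slack +0.146/-0.570; half-tol=0.279, Σhalf²=0.084082
  +C: nom +46.400 → Σnom=106.930; wc +0.480/-0.480 → slack +0.626/-1.050; half-tol=0.480, Σhalf²=0.314482
  +D: nom +12.900 → Σnom=119.830; wc +0.370/-0.370 → slack +0.996/-1.420; half-tol=0.370, Σhalf²=0.451382
  -E: nom -17.300 → Σnom=102.530; wc +0.472/-0.280 → slack +1.468/-1.700; half-tol=0.376, Σhalf²=0.592758
  +F: nom +18.700 → Σnom=121.230; wc +0.130/-0.440 → slack +1.598/-2.140; half-tol=0.285, Σhalf²=0.673983
  -G: nom -22.600 → Σnom=98.630; wc +0.330/-0.320 → slack +1.928/-2.460; half-tol=0.325, Σhalf²=0.779608
  -H: nom -1.970 → Σnom=96.660; wc +0.197/-0.197 → slack +2.125/-2.657; half-tol=0.197, Σhalf²=0.818417
Nominal = 96.660. Worst-case = [96.660 - 2.657, 96.660 + 2.125] = [94.003, 98.785]. RSS = √0.818417 = 0.905.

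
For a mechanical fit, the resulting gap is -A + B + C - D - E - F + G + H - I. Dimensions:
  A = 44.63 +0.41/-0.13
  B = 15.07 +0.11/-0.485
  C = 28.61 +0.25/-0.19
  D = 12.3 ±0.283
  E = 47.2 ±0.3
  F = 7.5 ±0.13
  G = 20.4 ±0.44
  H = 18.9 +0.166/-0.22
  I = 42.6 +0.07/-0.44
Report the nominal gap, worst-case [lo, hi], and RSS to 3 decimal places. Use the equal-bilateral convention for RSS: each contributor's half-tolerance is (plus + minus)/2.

Stack each dimension's contribution:
  -A: nom -44.630 → Σnom=-44.630; wc +0.130/-0.410 → slack +0.130/-0.410; half-tol=0.270, Σhalf²=0.072900
  +B: nom +15.070 → Σnom=-29.560; wc +0.110/-0.485 → slack +0.240/-0.895; half-tol=0.297, Σhalf²=0.161406
  +C: nom +28.610 → Σnom=-0.950; wc +0.250/-0.190 → slack +0.490/-1.085; half-tol=0.220, Σhalf²=0.209806
  -D: nom -12.300 → Σnom=-13.250; wc +0.283/-0.283 → slack +0.773/-1.368; half-tol=0.283, Σhalf²=0.289895
  -E: nom -47.200 → Σnom=-60.450; wc +0.300/-0.300 → slack +1.073/-1.668; half-tol=0.300, Σhalf²=0.379895
  -F: nom -7.500 → Σnom=-67.950; wc +0.130/-0.130 → slack +1.203/-1.798; half-tol=0.130, Σhalf²=0.396795
  +G: nom +20.400 → Σnom=-47.550; wc +0.440/-0.440 → slack +1.643/-2.238; half-tol=0.440, Σhalf²=0.590395
  +H: nom +18.900 → Σnom=-28.650; wc +0.166/-0.220 → slack +1.809/-2.458; half-tol=0.193, Σhalf²=0.627644
  -I: nom -42.600 → Σnom=-71.250; wc +0.440/-0.070 → slack +2.249/-2.528; half-tol=0.255, Σhalf²=0.692669
Nominal = -71.250. Worst-case = [-71.250 - 2.528, -71.250 + 2.249] = [-73.778, -69.001]. RSS = √0.692669 = 0.832.

nominal=-71.250 wc=[-73.778,-69.001] rss=0.832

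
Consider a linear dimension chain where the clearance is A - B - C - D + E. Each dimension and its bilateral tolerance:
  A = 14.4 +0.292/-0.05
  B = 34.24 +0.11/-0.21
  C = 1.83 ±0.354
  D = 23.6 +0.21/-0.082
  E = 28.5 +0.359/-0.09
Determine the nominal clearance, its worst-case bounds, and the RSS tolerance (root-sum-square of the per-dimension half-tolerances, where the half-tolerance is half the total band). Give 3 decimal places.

Stack each dimension's contribution:
  +A: nom +14.400 → Σnom=14.400; wc +0.292/-0.050 → slack +0.292/-0.050; half-tol=0.171, Σhalf²=0.029241
  -B: nom -34.240 → Σnom=-19.840; wc +0.210/-0.110 → slack +0.502/-0.160; half-tol=0.160, Σhalf²=0.054841
  -C: nom -1.830 → Σnom=-21.670; wc +0.354/-0.354 → slack +0.856/-0.514; half-tol=0.354, Σhalf²=0.180157
  -D: nom -23.600 → Σnom=-45.270; wc +0.082/-0.210 → slack +0.938/-0.724; half-tol=0.146, Σhalf²=0.201473
  +E: nom +28.500 → Σnom=-16.770; wc +0.359/-0.090 → slack +1.297/-0.814; half-tol=0.224, Σhalf²=0.251873
Nominal = -16.770. Worst-case = [-16.770 - 0.814, -16.770 + 1.297] = [-17.584, -15.473]. RSS = √0.251873 = 0.502.

nominal=-16.770 wc=[-17.584,-15.473] rss=0.502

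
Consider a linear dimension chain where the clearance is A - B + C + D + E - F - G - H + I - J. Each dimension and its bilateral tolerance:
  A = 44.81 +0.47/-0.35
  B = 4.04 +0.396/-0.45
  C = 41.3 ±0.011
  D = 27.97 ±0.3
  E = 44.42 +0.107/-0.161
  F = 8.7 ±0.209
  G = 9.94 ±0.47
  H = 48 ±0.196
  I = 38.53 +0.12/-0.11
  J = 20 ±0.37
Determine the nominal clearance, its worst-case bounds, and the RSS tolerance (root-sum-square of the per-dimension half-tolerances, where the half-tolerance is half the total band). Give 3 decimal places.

Stack each dimension's contribution:
  +A: nom +44.810 → Σnom=44.810; wc +0.470/-0.350 → slack +0.470/-0.350; half-tol=0.410, Σhalf²=0.168100
  -B: nom -4.040 → Σnom=40.770; wc +0.450/-0.396 → slack +0.920/-0.746; half-tol=0.423, Σhalf²=0.347029
  +C: nom +41.300 → Σnom=82.070; wc +0.011/-0.011 → slack +0.931/-0.757; half-tol=0.011, Σhalf²=0.347150
  +D: nom +27.970 → Σnom=110.040; wc +0.300/-0.300 → slack +1.231/-1.057; half-tol=0.300, Σhalf²=0.437150
  +E: nom +44.420 → Σnom=154.460; wc +0.107/-0.161 → slack +1.338/-1.218; half-tol=0.134, Σhalf²=0.455106
  -F: nom -8.700 → Σnom=145.760; wc +0.209/-0.209 → slack +1.547/-1.427; half-tol=0.209, Σhalf²=0.498787
  -G: nom -9.940 → Σnom=135.820; wc +0.470/-0.470 → slack +2.017/-1.897; half-tol=0.470, Σhalf²=0.719687
  -H: nom -48.000 → Σnom=87.820; wc +0.196/-0.196 → slack +2.213/-2.093; half-tol=0.196, Σhalf²=0.758103
  +I: nom +38.530 → Σnom=126.350; wc +0.120/-0.110 → slack +2.333/-2.203; half-tol=0.115, Σhalf²=0.771328
  -J: nom -20.000 → Σnom=106.350; wc +0.370/-0.370 → slack +2.703/-2.573; half-tol=0.370, Σhalf²=0.908228
Nominal = 106.350. Worst-case = [106.350 - 2.573, 106.350 + 2.703] = [103.777, 109.053]. RSS = √0.908228 = 0.953.

nominal=106.350 wc=[103.777,109.053] rss=0.953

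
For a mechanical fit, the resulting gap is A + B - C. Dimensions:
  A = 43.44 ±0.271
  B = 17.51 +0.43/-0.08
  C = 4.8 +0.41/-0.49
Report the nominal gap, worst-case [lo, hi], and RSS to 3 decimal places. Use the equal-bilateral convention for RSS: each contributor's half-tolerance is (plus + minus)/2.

nominal=56.150 wc=[55.389,57.341] rss=0.584

Stack each dimension's contribution:
  +A: nom +43.440 → Σnom=43.440; wc +0.271/-0.271 → slack +0.271/-0.271; half-tol=0.271, Σhalf²=0.073441
  +B: nom +17.510 → Σnom=60.950; wc +0.430/-0.080 → slack +0.701/-0.351; half-tol=0.255, Σhalf²=0.138466
  -C: nom -4.800 → Σnom=56.150; wc +0.490/-0.410 → slack +1.191/-0.761; half-tol=0.450, Σhalf²=0.340966
Nominal = 56.150. Worst-case = [56.150 - 0.761, 56.150 + 1.191] = [55.389, 57.341]. RSS = √0.340966 = 0.584.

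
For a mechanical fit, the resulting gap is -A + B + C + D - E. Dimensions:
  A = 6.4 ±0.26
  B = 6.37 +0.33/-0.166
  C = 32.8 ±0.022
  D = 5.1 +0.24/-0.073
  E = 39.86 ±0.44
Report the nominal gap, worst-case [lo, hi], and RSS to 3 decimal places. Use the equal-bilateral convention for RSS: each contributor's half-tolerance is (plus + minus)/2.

nominal=-1.990 wc=[-2.951,-0.698] rss=0.590

Stack each dimension's contribution:
  -A: nom -6.400 → Σnom=-6.400; wc +0.260/-0.260 → slack +0.260/-0.260; half-tol=0.260, Σhalf²=0.067600
  +B: nom +6.370 → Σnom=-0.030; wc +0.330/-0.166 → slack +0.590/-0.426; half-tol=0.248, Σhalf²=0.129104
  +C: nom +32.800 → Σnom=32.770; wc +0.022/-0.022 → slack +0.612/-0.448; half-tol=0.022, Σhalf²=0.129588
  +D: nom +5.100 → Σnom=37.870; wc +0.240/-0.073 → slack +0.852/-0.521; half-tol=0.157, Σhalf²=0.154080
  -E: nom -39.860 → Σnom=-1.990; wc +0.440/-0.440 → slack +1.292/-0.961; half-tol=0.440, Σhalf²=0.347680
Nominal = -1.990. Worst-case = [-1.990 - 0.961, -1.990 + 1.292] = [-2.951, -0.698]. RSS = √0.347680 = 0.590.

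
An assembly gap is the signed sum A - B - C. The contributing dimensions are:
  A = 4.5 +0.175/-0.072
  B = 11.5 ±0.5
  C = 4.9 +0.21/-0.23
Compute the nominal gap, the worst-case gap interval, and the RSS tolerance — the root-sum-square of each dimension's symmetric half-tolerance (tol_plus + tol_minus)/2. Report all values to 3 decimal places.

Stack each dimension's contribution:
  +A: nom +4.500 → Σnom=4.500; wc +0.175/-0.072 → slack +0.175/-0.072; half-tol=0.123, Σhalf²=0.015252
  -B: nom -11.500 → Σnom=-7.000; wc +0.500/-0.500 → slack +0.675/-0.572; half-tol=0.500, Σhalf²=0.265252
  -C: nom -4.900 → Σnom=-11.900; wc +0.230/-0.210 → slack +0.905/-0.782; half-tol=0.220, Σhalf²=0.313652
Nominal = -11.900. Worst-case = [-11.900 - 0.782, -11.900 + 0.905] = [-12.682, -10.995]. RSS = √0.313652 = 0.560.

nominal=-11.900 wc=[-12.682,-10.995] rss=0.560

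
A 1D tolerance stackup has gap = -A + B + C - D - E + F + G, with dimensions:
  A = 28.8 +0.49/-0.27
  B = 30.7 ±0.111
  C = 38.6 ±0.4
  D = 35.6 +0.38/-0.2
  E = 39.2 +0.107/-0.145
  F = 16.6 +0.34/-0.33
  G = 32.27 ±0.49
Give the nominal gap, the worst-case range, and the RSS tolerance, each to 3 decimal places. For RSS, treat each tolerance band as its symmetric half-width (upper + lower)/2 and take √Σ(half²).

Stack each dimension's contribution:
  -A: nom -28.800 → Σnom=-28.800; wc +0.270/-0.490 → slack +0.270/-0.490; half-tol=0.380, Σhalf²=0.144400
  +B: nom +30.700 → Σnom=1.900; wc +0.111/-0.111 → slack +0.381/-0.601; half-tol=0.111, Σhalf²=0.156721
  +C: nom +38.600 → Σnom=40.500; wc +0.400/-0.400 → slack +0.781/-1.001; half-tol=0.400, Σhalf²=0.316721
  -D: nom -35.600 → Σnom=4.900; wc +0.200/-0.380 → slack +0.981/-1.381; half-tol=0.290, Σhalf²=0.400821
  -E: nom -39.200 → Σnom=-34.300; wc +0.145/-0.107 → slack +1.126/-1.488; half-tol=0.126, Σhalf²=0.416697
  +F: nom +16.600 → Σnom=-17.700; wc +0.340/-0.330 → slack +1.466/-1.818; half-tol=0.335, Σhalf²=0.528922
  +G: nom +32.270 → Σnom=14.570; wc +0.490/-0.490 → slack +1.956/-2.308; half-tol=0.490, Σhalf²=0.769022
Nominal = 14.570. Worst-case = [14.570 - 2.308, 14.570 + 1.956] = [12.262, 16.526]. RSS = √0.769022 = 0.877.

nominal=14.570 wc=[12.262,16.526] rss=0.877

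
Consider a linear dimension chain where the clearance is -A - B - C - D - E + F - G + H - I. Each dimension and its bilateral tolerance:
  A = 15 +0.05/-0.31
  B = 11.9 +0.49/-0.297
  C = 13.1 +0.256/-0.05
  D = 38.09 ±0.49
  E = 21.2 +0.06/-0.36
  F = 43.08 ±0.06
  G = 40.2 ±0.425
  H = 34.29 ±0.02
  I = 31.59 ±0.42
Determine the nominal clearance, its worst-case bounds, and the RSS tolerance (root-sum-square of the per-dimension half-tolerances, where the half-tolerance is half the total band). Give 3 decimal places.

Stack each dimension's contribution:
  -A: nom -15.000 → Σnom=-15.000; wc +0.310/-0.050 → slack +0.310/-0.050; half-tol=0.180, Σhalf²=0.032400
  -B: nom -11.900 → Σnom=-26.900; wc +0.297/-0.490 → slack +0.607/-0.540; half-tol=0.393, Σhalf²=0.187242
  -C: nom -13.100 → Σnom=-40.000; wc +0.050/-0.256 → slack +0.657/-0.796; half-tol=0.153, Σhalf²=0.210651
  -D: nom -38.090 → Σnom=-78.090; wc +0.490/-0.490 → slack +1.147/-1.286; half-tol=0.490, Σhalf²=0.450751
  -E: nom -21.200 → Σnom=-99.290; wc +0.360/-0.060 → slack +1.507/-1.346; half-tol=0.210, Σhalf²=0.494851
  +F: nom +43.080 → Σnom=-56.210; wc +0.060/-0.060 → slack +1.567/-1.406; half-tol=0.060, Σhalf²=0.498451
  -G: nom -40.200 → Σnom=-96.410; wc +0.425/-0.425 → slack +1.992/-1.831; half-tol=0.425, Σhalf²=0.679076
  +H: nom +34.290 → Σnom=-62.120; wc +0.020/-0.020 → slack +2.012/-1.851; half-tol=0.020, Σhalf²=0.679476
  -I: nom -31.590 → Σnom=-93.710; wc +0.420/-0.420 → slack +2.432/-2.271; half-tol=0.420, Σhalf²=0.855876
Nominal = -93.710. Worst-case = [-93.710 - 2.271, -93.710 + 2.432] = [-95.981, -91.278]. RSS = √0.855876 = 0.925.

nominal=-93.710 wc=[-95.981,-91.278] rss=0.925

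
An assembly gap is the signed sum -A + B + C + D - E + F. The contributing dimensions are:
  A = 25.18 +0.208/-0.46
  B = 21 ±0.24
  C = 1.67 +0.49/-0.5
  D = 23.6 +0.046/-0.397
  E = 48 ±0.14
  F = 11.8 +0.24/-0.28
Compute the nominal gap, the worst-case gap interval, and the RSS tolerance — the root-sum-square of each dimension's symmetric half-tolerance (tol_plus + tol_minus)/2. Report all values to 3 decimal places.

nominal=-15.110 wc=[-16.875,-13.494] rss=0.742

Stack each dimension's contribution:
  -A: nom -25.180 → Σnom=-25.180; wc +0.460/-0.208 → slack +0.460/-0.208; half-tol=0.334, Σhalf²=0.111556
  +B: nom +21.000 → Σnom=-4.180; wc +0.240/-0.240 → slack +0.700/-0.448; half-tol=0.240, Σhalf²=0.169156
  +C: nom +1.670 → Σnom=-2.510; wc +0.490/-0.500 → slack +1.190/-0.948; half-tol=0.495, Σhalf²=0.414181
  +D: nom +23.600 → Σnom=21.090; wc +0.046/-0.397 → slack +1.236/-1.345; half-tol=0.222, Σhalf²=0.463243
  -E: nom -48.000 → Σnom=-26.910; wc +0.140/-0.140 → slack +1.376/-1.485; half-tol=0.140, Σhalf²=0.482843
  +F: nom +11.800 → Σnom=-15.110; wc +0.240/-0.280 → slack +1.616/-1.765; half-tol=0.260, Σhalf²=0.550443
Nominal = -15.110. Worst-case = [-15.110 - 1.765, -15.110 + 1.616] = [-16.875, -13.494]. RSS = √0.550443 = 0.742.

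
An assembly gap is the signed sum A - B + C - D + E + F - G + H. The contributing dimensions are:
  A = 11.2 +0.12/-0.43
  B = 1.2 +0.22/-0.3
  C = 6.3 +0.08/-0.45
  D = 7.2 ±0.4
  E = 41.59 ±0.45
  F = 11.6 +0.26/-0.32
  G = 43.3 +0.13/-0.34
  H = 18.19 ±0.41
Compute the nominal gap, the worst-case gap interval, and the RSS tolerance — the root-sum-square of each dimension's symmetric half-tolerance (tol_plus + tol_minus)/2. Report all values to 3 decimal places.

nominal=37.180 wc=[34.370,39.540] rss=0.940

Stack each dimension's contribution:
  +A: nom +11.200 → Σnom=11.200; wc +0.120/-0.430 → slack +0.120/-0.430; half-tol=0.275, Σhalf²=0.075625
  -B: nom -1.200 → Σnom=10.000; wc +0.300/-0.220 → slack +0.420/-0.650; half-tol=0.260, Σhalf²=0.143225
  +C: nom +6.300 → Σnom=16.300; wc +0.080/-0.450 → slack +0.500/-1.100; half-tol=0.265, Σhalf²=0.213450
  -D: nom -7.200 → Σnom=9.100; wc +0.400/-0.400 → slack +0.900/-1.500; half-tol=0.400, Σhalf²=0.373450
  +E: nom +41.590 → Σnom=50.690; wc +0.450/-0.450 → slack +1.350/-1.950; half-tol=0.450, Σhalf²=0.575950
  +F: nom +11.600 → Σnom=62.290; wc +0.260/-0.320 → slack +1.610/-2.270; half-tol=0.290, Σhalf²=0.660050
  -G: nom -43.300 → Σnom=18.990; wc +0.340/-0.130 → slack +1.950/-2.400; half-tol=0.235, Σhalf²=0.715275
  +H: nom +18.190 → Σnom=37.180; wc +0.410/-0.410 → slack +2.360/-2.810; half-tol=0.410, Σhalf²=0.883375
Nominal = 37.180. Worst-case = [37.180 - 2.810, 37.180 + 2.360] = [34.370, 39.540]. RSS = √0.883375 = 0.940.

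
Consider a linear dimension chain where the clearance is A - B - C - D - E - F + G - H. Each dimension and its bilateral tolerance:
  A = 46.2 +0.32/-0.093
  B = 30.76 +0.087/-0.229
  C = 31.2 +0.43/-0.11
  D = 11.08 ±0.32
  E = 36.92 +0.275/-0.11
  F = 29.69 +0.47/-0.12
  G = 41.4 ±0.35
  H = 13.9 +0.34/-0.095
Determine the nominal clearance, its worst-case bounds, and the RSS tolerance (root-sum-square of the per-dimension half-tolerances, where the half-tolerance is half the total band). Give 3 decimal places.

Stack each dimension's contribution:
  +A: nom +46.200 → Σnom=46.200; wc +0.320/-0.093 → slack +0.320/-0.093; half-tol=0.207, Σhalf²=0.042642
  -B: nom -30.760 → Σnom=15.440; wc +0.229/-0.087 → slack +0.549/-0.180; half-tol=0.158, Σhalf²=0.067606
  -C: nom -31.200 → Σnom=-15.760; wc +0.110/-0.430 → slack +0.659/-0.610; half-tol=0.270, Σhalf²=0.140506
  -D: nom -11.080 → Σnom=-26.840; wc +0.320/-0.320 → slack +0.979/-0.930; half-tol=0.320, Σhalf²=0.242906
  -E: nom -36.920 → Σnom=-63.760; wc +0.110/-0.275 → slack +1.089/-1.205; half-tol=0.193, Σhalf²=0.279963
  -F: nom -29.690 → Σnom=-93.450; wc +0.120/-0.470 → slack +1.209/-1.675; half-tol=0.295, Σhalf²=0.366988
  +G: nom +41.400 → Σnom=-52.050; wc +0.350/-0.350 → slack +1.559/-2.025; half-tol=0.350, Σhalf²=0.489488
  -H: nom -13.900 → Σnom=-65.950; wc +0.095/-0.340 → slack +1.654/-2.365; half-tol=0.218, Σhalf²=0.536794
Nominal = -65.950. Worst-case = [-65.950 - 2.365, -65.950 + 1.654] = [-68.315, -64.296]. RSS = √0.536794 = 0.733.

nominal=-65.950 wc=[-68.315,-64.296] rss=0.733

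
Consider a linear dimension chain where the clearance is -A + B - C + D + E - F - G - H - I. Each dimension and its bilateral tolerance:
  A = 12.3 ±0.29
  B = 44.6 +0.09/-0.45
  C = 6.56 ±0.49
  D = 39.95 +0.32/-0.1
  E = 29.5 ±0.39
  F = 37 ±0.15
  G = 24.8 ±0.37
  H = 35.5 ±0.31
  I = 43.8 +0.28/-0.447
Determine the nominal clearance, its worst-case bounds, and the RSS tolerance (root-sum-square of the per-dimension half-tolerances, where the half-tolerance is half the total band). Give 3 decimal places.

Stack each dimension's contribution:
  -A: nom -12.300 → Σnom=-12.300; wc +0.290/-0.290 → slack +0.290/-0.290; half-tol=0.290, Σhalf²=0.084100
  +B: nom +44.600 → Σnom=32.300; wc +0.090/-0.450 → slack +0.380/-0.740; half-tol=0.270, Σhalf²=0.157000
  -C: nom -6.560 → Σnom=25.740; wc +0.490/-0.490 → slack +0.870/-1.230; half-tol=0.490, Σhalf²=0.397100
  +D: nom +39.950 → Σnom=65.690; wc +0.320/-0.100 → slack +1.190/-1.330; half-tol=0.210, Σhalf²=0.441200
  +E: nom +29.500 → Σnom=95.190; wc +0.390/-0.390 → slack +1.580/-1.720; half-tol=0.390, Σhalf²=0.593300
  -F: nom -37.000 → Σnom=58.190; wc +0.150/-0.150 → slack +1.730/-1.870; half-tol=0.150, Σhalf²=0.615800
  -G: nom -24.800 → Σnom=33.390; wc +0.370/-0.370 → slack +2.100/-2.240; half-tol=0.370, Σhalf²=0.752700
  -H: nom -35.500 → Σnom=-2.110; wc +0.310/-0.310 → slack +2.410/-2.550; half-tol=0.310, Σhalf²=0.848800
  -I: nom -43.800 → Σnom=-45.910; wc +0.447/-0.280 → slack +2.857/-2.830; half-tol=0.364, Σhalf²=0.980932
Nominal = -45.910. Worst-case = [-45.910 - 2.830, -45.910 + 2.857] = [-48.740, -43.053]. RSS = √0.980932 = 0.990.

nominal=-45.910 wc=[-48.740,-43.053] rss=0.990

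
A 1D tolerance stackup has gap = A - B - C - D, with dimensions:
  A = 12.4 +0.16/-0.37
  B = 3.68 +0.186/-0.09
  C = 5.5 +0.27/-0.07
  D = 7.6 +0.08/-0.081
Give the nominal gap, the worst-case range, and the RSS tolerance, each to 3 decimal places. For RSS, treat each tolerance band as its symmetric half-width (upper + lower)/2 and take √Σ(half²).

nominal=-4.380 wc=[-5.286,-3.979] rss=0.353

Stack each dimension's contribution:
  +A: nom +12.400 → Σnom=12.400; wc +0.160/-0.370 → slack +0.160/-0.370; half-tol=0.265, Σhalf²=0.070225
  -B: nom -3.680 → Σnom=8.720; wc +0.090/-0.186 → slack +0.250/-0.556; half-tol=0.138, Σhalf²=0.089269
  -C: nom -5.500 → Σnom=3.220; wc +0.070/-0.270 → slack +0.320/-0.826; half-tol=0.170, Σhalf²=0.118169
  -D: nom -7.600 → Σnom=-4.380; wc +0.081/-0.080 → slack +0.401/-0.906; half-tol=0.081, Σhalf²=0.124649
Nominal = -4.380. Worst-case = [-4.380 - 0.906, -4.380 + 0.401] = [-5.286, -3.979]. RSS = √0.124649 = 0.353.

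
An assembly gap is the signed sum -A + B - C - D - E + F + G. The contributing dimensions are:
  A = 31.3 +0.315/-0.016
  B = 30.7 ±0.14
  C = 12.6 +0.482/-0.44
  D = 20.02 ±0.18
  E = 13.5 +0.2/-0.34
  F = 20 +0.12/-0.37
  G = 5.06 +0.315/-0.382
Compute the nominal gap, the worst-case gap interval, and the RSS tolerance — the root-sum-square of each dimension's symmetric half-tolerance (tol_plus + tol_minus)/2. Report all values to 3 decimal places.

nominal=-21.660 wc=[-23.729,-20.109] rss=0.739

Stack each dimension's contribution:
  -A: nom -31.300 → Σnom=-31.300; wc +0.016/-0.315 → slack +0.016/-0.315; half-tol=0.166, Σhalf²=0.027390
  +B: nom +30.700 → Σnom=-0.600; wc +0.140/-0.140 → slack +0.156/-0.455; half-tol=0.140, Σhalf²=0.046990
  -C: nom -12.600 → Σnom=-13.200; wc +0.440/-0.482 → slack +0.596/-0.937; half-tol=0.461, Σhalf²=0.259511
  -D: nom -20.020 → Σnom=-33.220; wc +0.180/-0.180 → slack +0.776/-1.117; half-tol=0.180, Σhalf²=0.291911
  -E: nom -13.500 → Σnom=-46.720; wc +0.340/-0.200 → slack +1.116/-1.317; half-tol=0.270, Σhalf²=0.364811
  +F: nom +20.000 → Σnom=-26.720; wc +0.120/-0.370 → slack +1.236/-1.687; half-tol=0.245, Σhalf²=0.424836
  +G: nom +5.060 → Σnom=-21.660; wc +0.315/-0.382 → slack +1.551/-2.069; half-tol=0.349, Σhalf²=0.546288
Nominal = -21.660. Worst-case = [-21.660 - 2.069, -21.660 + 1.551] = [-23.729, -20.109]. RSS = √0.546288 = 0.739.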